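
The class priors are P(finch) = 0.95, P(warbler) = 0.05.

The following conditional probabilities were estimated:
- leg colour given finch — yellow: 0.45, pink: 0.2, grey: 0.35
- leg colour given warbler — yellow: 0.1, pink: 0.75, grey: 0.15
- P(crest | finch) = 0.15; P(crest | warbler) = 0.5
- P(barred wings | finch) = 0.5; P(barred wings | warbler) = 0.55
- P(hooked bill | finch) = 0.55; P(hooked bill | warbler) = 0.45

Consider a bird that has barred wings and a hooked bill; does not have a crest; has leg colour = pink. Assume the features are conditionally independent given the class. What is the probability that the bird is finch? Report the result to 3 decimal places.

finch: 0.95 × 0.2 × (1−0.15) × 0.5 × 0.55 = 0.0444125
warbler: 0.05 × 0.75 × (1−0.5) × 0.55 × 0.45 = 0.004640625
P(finch | x) = 0.0444125 / 0.049053125 ≈ 0.905

0.905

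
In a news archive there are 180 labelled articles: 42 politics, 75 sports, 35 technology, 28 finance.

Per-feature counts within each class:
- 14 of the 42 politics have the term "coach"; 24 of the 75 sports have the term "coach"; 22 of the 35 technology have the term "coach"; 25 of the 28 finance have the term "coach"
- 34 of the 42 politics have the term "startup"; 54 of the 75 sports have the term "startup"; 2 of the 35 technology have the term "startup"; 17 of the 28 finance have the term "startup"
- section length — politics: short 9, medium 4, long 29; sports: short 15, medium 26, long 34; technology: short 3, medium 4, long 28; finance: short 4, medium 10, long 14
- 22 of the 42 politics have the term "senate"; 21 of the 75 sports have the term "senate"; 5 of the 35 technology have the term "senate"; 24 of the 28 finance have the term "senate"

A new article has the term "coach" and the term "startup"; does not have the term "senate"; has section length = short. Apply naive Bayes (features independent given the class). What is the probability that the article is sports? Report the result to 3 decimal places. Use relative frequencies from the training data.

politics: (42/180) × (14/42) × (34/42) × (9/42) × (20/42) ≈ 0.00642479
sports: (75/180) × (24/75) × (54/75) × (15/75) × (54/75) = 0.013824
technology: (35/180) × (22/35) × (2/35) × (3/35) × (30/35) ≈ 0.00051312
finance: (28/180) × (25/28) × (17/28) × (4/28) × (4/28) ≈ 0.00172093
P(sports | x) = 0.013824 / 0.02248284 ≈ 0.615

0.615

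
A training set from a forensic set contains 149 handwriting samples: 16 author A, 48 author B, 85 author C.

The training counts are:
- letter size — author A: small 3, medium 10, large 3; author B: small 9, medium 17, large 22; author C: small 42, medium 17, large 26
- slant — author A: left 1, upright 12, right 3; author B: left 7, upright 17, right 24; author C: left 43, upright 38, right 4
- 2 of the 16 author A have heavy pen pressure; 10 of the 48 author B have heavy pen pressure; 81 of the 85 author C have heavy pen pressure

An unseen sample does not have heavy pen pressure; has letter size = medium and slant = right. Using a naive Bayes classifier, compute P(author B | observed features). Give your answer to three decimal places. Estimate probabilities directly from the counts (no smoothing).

author A: (16/149) × (10/16) × (3/16) × (14/16) ≈ 0.0110109
author B: (48/149) × (17/48) × (24/48) × (38/48) ≈ 0.0451622
author C: (85/149) × (17/85) × (4/85) × (4/85) ≈ 0.000252665
P(author B | x) = 0.0451622 / 0.056425765 ≈ 0.800

0.800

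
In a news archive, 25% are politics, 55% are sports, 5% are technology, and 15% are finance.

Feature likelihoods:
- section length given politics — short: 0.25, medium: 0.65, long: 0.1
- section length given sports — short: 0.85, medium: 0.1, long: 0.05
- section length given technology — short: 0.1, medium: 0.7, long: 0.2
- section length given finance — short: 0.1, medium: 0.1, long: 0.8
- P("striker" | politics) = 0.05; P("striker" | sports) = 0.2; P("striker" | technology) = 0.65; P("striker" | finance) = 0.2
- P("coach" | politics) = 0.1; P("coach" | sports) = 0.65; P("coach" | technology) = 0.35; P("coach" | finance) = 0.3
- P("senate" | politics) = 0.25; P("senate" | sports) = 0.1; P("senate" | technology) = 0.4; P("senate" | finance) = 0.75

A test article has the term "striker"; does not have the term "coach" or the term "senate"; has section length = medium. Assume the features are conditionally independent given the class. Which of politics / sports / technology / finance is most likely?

politics: 0.25 × 0.65 × 0.05 × (1−0.1) × (1−0.25) = 0.005484375
sports: 0.55 × 0.1 × 0.2 × (1−0.65) × (1−0.1) = 0.003465
technology: 0.05 × 0.7 × 0.65 × (1−0.35) × (1−0.4) = 0.0088725
finance: 0.15 × 0.1 × 0.2 × (1−0.3) × (1−0.75) = 0.000525
Highest score → technology.

technology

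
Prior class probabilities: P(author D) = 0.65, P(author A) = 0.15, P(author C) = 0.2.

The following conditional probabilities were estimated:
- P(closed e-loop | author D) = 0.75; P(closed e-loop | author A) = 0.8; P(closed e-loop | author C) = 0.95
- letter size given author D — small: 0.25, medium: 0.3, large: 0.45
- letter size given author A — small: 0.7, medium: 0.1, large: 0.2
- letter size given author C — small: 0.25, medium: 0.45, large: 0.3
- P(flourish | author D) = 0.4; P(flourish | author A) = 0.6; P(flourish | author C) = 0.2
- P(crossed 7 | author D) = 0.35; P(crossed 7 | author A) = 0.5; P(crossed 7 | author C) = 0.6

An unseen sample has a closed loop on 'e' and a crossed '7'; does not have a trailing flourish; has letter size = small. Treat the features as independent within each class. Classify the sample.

author D: 0.65 × 0.75 × 0.25 × (1−0.4) × 0.35 = 0.02559375
author A: 0.15 × 0.8 × 0.7 × (1−0.6) × 0.5 = 0.0168
author C: 0.2 × 0.95 × 0.25 × (1−0.2) × 0.6 = 0.0228
Highest score → author D.

author D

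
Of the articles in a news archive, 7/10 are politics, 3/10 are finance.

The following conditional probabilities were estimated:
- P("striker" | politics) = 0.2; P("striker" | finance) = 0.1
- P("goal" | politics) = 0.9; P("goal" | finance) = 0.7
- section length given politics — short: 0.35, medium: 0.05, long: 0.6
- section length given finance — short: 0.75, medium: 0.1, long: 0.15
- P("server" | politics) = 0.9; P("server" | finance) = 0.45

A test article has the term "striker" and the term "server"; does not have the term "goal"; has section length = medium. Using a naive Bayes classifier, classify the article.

politics: 0.7 × 0.2 × (1−0.9) × 0.05 × 0.9 = 0.00063
finance: 0.3 × 0.1 × (1−0.7) × 0.1 × 0.45 = 0.000405
Highest score → politics.

politics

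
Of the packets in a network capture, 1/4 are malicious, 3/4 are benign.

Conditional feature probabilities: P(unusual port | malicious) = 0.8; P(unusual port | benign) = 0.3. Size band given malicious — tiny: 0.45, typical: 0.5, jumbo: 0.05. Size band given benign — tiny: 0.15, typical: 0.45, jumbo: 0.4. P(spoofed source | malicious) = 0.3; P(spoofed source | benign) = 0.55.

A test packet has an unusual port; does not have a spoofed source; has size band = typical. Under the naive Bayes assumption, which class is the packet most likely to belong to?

malicious

malicious: 0.25 × 0.8 × 0.5 × (1−0.3) = 0.07
benign: 0.75 × 0.3 × 0.45 × (1−0.55) = 0.0455625
Highest score → malicious.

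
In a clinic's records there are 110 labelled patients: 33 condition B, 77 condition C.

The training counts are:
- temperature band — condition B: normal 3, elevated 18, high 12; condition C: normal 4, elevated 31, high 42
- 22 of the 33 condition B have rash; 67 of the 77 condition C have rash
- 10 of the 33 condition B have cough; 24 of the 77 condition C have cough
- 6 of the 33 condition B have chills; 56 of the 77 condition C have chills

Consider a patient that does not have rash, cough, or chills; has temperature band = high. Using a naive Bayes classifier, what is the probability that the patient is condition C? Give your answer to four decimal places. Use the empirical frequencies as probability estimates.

0.3098

condition B: (33/110) × (12/33) × (11/33) × (23/33) × (27/33) ≈ 0.0207363
condition C: (77/110) × (42/77) × (10/77) × (53/77) × (21/77) ≈ 0.0093085
P(condition C | x) = 0.0093085 / 0.0300448 ≈ 0.3098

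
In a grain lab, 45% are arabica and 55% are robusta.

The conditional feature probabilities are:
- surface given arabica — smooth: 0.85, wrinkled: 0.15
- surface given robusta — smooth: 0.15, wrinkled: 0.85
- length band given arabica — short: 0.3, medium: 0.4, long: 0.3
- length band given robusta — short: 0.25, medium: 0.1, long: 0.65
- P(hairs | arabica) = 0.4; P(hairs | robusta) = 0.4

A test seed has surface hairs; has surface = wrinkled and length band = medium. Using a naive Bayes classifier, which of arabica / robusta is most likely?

arabica: 0.45 × 0.15 × 0.4 × 0.4 = 0.0108
robusta: 0.55 × 0.85 × 0.1 × 0.4 = 0.0187
Highest score → robusta.

robusta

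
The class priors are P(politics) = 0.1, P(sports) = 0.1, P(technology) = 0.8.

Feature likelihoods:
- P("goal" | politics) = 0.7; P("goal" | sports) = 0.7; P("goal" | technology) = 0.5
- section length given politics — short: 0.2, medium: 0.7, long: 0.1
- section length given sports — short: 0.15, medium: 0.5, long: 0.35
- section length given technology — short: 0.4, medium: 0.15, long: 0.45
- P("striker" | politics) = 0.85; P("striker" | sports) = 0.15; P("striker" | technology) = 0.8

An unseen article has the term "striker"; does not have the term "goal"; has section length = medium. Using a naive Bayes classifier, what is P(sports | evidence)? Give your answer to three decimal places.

politics: 0.1 × (1−0.7) × 0.7 × 0.85 = 0.01785
sports: 0.1 × (1−0.7) × 0.5 × 0.15 = 0.00225
technology: 0.8 × (1−0.5) × 0.15 × 0.8 = 0.048
P(sports | x) = 0.00225 / 0.0681 ≈ 0.033

0.033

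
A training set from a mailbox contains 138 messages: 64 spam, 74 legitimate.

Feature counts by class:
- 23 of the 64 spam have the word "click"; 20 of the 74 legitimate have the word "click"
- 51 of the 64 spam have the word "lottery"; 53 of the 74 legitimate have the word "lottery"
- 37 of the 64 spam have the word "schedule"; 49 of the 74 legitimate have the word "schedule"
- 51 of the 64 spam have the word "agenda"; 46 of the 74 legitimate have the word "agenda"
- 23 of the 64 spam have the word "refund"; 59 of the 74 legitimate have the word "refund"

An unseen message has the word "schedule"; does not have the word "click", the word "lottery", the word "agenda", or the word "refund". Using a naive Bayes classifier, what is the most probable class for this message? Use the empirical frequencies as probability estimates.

legitimate

spam: (64/138) × (41/64) × (13/64) × (37/64) × (13/64) × (41/64) ≈ 0.00454001
legitimate: (74/138) × (54/74) × (21/74) × (49/74) × (28/74) × (15/74) ≈ 0.00563965
Highest score → legitimate.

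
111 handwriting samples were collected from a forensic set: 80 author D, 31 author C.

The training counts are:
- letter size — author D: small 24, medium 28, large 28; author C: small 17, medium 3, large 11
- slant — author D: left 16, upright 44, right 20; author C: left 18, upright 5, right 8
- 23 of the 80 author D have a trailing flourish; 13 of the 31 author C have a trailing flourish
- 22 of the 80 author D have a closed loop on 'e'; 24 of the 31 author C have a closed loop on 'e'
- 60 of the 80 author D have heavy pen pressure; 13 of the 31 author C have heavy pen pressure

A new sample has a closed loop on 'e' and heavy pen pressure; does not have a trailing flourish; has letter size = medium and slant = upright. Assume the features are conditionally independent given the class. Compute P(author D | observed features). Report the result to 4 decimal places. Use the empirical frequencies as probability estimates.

0.9613

author D: (80/111) × (28/80) × (44/80) × (57/80) × (22/80) × (60/80) ≈ 0.0203881
author C: (31/111) × (3/31) × (5/31) × (18/31) × (24/31) × (13/31) ≈ 0.000821767
P(author D | x) = 0.0203881 / 0.021209867 ≈ 0.9613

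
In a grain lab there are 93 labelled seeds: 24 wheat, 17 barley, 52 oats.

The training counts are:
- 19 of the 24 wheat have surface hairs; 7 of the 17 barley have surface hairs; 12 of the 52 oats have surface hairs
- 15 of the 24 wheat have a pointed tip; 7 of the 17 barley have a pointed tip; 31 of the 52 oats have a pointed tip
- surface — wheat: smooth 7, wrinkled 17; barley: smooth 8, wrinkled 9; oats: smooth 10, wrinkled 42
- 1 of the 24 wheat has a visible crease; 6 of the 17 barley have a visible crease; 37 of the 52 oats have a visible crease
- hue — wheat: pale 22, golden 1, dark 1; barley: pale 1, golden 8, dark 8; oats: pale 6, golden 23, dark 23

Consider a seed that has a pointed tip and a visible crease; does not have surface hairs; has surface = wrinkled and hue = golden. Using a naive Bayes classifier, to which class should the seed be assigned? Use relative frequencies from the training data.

oats

wheat: (24/93) × (5/24) × (15/24) × (17/24) × (1/24) × (1/24) ≈ 0.0000413221
barley: (17/93) × (10/17) × (7/17) × (9/17) × (6/17) × (8/17) ≈ 0.00389317
oats: (52/93) × (40/52) × (31/52) × (42/52) × (37/52) × (23/52) ≈ 0.0651785
Highest score → oats.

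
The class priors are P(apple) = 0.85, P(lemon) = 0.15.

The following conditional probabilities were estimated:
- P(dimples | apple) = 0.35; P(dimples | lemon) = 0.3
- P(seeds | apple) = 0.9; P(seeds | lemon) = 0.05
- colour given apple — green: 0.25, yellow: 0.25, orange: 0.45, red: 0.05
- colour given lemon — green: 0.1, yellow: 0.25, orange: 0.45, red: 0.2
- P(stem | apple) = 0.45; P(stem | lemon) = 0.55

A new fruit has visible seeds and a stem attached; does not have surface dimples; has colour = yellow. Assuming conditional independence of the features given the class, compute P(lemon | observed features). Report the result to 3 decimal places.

0.013

apple: 0.85 × (1−0.35) × 0.9 × 0.25 × 0.45 = 0.055940625
lemon: 0.15 × (1−0.3) × 0.05 × 0.25 × 0.55 = 0.000721875
P(lemon | x) = 0.000721875 / 0.0566625 ≈ 0.013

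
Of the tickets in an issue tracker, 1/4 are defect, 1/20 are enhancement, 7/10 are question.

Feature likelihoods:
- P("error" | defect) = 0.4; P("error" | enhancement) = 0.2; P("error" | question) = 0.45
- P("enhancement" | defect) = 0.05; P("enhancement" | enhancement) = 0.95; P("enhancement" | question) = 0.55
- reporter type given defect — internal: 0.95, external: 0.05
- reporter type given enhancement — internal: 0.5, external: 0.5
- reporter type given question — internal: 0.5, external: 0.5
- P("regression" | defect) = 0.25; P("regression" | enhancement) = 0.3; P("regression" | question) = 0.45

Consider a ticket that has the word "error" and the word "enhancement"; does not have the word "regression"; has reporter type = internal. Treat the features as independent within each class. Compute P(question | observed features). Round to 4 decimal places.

0.8737

defect: 0.25 × 0.4 × 0.05 × 0.95 × (1−0.25) = 0.0035625
enhancement: 0.05 × 0.2 × 0.95 × 0.5 × (1−0.3) = 0.003325
question: 0.7 × 0.45 × 0.55 × 0.5 × (1−0.45) = 0.04764375
P(question | x) = 0.04764375 / 0.05453125 ≈ 0.8737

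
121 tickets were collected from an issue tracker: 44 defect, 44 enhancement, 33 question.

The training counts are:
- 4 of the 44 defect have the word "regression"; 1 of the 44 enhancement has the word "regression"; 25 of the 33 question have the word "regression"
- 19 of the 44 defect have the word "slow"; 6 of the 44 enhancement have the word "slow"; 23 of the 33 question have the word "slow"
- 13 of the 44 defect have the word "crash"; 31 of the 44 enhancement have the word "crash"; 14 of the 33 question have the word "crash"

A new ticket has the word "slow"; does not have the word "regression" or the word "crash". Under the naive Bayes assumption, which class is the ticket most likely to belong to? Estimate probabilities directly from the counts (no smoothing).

defect

defect: (44/121) × (40/44) × (19/44) × (31/44) ≈ 0.100574
enhancement: (44/121) × (43/44) × (6/44) × (13/44) ≈ 0.0143177
question: (33/121) × (8/33) × (23/33) × (19/33) ≈ 0.0265313
Highest score → defect.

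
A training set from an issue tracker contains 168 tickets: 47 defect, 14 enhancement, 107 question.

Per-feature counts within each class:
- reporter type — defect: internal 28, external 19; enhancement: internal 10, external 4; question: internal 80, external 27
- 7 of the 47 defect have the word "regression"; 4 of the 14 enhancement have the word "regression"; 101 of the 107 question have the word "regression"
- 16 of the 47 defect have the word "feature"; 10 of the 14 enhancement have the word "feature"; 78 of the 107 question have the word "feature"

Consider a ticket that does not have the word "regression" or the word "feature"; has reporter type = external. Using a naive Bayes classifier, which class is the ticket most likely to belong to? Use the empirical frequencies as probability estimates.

defect

defect: (47/168) × (19/47) × (40/47) × (31/47) ≈ 0.0634849
enhancement: (14/168) × (4/14) × (10/14) × (4/14) ≈ 0.00485909
question: (107/168) × (27/107) × (6/107) × (29/107) ≈ 0.00244251
Highest score → defect.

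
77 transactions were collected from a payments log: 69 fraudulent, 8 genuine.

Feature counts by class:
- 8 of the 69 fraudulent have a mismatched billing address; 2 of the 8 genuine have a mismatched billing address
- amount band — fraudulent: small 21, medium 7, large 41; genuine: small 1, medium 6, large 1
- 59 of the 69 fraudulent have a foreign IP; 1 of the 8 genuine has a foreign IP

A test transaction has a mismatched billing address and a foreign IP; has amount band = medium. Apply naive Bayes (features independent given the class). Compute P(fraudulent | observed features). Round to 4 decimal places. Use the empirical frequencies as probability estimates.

0.7873

fraudulent: (69/77) × (8/69) × (7/69) × (59/69) ≈ 0.00901262
genuine: (8/77) × (2/8) × (6/8) × (1/8) ≈ 0.00243506
P(fraudulent | x) = 0.00901262 / 0.01144768 ≈ 0.7873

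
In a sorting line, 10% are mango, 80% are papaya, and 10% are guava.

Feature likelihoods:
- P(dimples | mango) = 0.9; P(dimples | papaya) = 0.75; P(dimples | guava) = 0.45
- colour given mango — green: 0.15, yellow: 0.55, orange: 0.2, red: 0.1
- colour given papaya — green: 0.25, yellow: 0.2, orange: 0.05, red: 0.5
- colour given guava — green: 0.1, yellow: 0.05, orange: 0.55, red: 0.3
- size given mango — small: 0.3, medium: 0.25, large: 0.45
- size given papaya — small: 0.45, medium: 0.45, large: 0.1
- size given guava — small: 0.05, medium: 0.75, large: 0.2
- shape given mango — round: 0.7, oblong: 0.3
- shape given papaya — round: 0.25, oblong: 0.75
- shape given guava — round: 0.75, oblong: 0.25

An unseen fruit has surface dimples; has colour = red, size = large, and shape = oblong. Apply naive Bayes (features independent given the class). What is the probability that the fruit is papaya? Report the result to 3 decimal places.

0.923

mango: 0.1 × 0.9 × 0.1 × 0.45 × 0.3 = 0.001215
papaya: 0.8 × 0.75 × 0.5 × 0.1 × 0.75 = 0.0225
guava: 0.1 × 0.45 × 0.3 × 0.2 × 0.25 = 0.000675
P(papaya | x) = 0.0225 / 0.02439 ≈ 0.923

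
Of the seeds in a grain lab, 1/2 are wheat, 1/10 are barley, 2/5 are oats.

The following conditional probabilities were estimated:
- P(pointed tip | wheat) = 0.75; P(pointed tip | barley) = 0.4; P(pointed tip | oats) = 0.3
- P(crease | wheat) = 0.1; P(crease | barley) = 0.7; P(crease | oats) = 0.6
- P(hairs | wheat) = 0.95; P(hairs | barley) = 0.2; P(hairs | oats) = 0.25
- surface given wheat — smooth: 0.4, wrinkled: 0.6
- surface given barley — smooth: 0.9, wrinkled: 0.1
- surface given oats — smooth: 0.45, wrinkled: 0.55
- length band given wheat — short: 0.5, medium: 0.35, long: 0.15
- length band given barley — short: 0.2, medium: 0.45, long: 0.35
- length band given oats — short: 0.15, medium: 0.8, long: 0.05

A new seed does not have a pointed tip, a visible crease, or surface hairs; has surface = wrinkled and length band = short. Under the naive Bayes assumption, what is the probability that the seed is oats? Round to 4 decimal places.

wheat: 0.5 × (1−0.75) × (1−0.1) × (1−0.95) × 0.6 × 0.5 = 0.0016875
barley: 0.1 × (1−0.4) × (1−0.7) × (1−0.2) × 0.1 × 0.2 = 0.000288
oats: 0.4 × (1−0.3) × (1−0.6) × (1−0.25) × 0.55 × 0.15 = 0.00693
P(oats | x) = 0.00693 / 0.0089055 ≈ 0.7782

0.7782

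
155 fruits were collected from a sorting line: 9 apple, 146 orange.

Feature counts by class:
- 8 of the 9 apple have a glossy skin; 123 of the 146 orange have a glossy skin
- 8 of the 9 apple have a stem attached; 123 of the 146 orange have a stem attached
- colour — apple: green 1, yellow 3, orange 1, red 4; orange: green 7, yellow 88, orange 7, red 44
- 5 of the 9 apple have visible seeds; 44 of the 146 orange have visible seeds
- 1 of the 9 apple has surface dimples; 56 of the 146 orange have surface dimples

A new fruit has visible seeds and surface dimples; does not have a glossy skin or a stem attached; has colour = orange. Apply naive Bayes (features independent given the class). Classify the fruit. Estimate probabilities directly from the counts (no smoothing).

orange

apple: (9/155) × (1/9) × (1/9) × (1/9) × (5/9) × (1/9) ≈ 0.00000491664
orange: (146/155) × (23/146) × (23/146) × (7/146) × (44/146) × (56/146) ≈ 0.000129554
Highest score → orange.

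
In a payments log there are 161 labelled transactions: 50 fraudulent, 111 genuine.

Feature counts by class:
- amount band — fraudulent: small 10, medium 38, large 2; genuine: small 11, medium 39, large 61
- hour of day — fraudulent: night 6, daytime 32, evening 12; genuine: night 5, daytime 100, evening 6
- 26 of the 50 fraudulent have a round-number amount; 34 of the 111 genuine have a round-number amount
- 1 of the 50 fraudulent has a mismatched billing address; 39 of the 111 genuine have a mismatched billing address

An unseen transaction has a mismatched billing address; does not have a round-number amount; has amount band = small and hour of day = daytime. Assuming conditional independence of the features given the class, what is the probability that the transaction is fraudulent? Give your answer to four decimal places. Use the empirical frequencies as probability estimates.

0.0248

fraudulent: (50/161) × (10/50) × (32/50) × (24/50) × (1/50) ≈ 0.000381615
genuine: (111/161) × (11/111) × (100/111) × (77/111) × (39/111) ≈ 0.0150021
P(fraudulent | x) = 0.000381615 / 0.015383715 ≈ 0.0248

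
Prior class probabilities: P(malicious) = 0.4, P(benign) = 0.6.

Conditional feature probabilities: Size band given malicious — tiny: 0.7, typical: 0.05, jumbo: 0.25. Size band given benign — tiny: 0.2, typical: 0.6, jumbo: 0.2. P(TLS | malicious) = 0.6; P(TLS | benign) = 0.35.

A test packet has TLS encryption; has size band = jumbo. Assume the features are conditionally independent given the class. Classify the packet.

malicious

malicious: 0.4 × 0.25 × 0.6 = 0.06
benign: 0.6 × 0.2 × 0.35 = 0.042
Highest score → malicious.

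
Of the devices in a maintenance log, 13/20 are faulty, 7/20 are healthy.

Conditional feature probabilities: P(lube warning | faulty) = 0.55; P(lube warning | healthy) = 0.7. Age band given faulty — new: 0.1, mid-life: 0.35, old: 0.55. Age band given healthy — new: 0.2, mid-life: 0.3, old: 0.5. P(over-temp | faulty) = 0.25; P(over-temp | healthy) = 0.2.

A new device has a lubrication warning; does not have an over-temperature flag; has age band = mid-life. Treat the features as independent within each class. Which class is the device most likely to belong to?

faulty

faulty: 0.65 × 0.55 × 0.35 × (1−0.25) = 0.09384375
healthy: 0.35 × 0.7 × 0.3 × (1−0.2) = 0.0588
Highest score → faulty.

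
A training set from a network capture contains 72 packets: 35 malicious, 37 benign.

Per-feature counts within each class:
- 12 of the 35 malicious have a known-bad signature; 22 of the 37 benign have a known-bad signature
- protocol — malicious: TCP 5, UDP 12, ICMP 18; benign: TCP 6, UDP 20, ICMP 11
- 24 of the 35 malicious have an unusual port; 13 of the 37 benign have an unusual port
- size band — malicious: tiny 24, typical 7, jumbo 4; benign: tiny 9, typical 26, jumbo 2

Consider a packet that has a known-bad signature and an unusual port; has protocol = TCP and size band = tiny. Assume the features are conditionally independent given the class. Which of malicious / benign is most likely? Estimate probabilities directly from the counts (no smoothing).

malicious: (35/72) × (12/35) × (5/35) × (24/35) × (24/35) ≈ 0.0111953
benign: (37/72) × (22/37) × (6/37) × (13/37) × (9/37) ≈ 0.00423469
Highest score → malicious.

malicious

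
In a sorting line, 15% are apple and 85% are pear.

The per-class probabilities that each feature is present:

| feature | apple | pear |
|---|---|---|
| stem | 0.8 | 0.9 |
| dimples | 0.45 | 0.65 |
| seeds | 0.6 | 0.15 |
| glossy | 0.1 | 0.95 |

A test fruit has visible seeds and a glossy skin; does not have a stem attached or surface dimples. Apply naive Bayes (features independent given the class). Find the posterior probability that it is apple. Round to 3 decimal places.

apple: 0.15 × (1−0.8) × (1−0.45) × 0.6 × 0.1 = 0.00099
pear: 0.85 × (1−0.9) × (1−0.65) × 0.15 × 0.95 = 0.004239375
P(apple | x) = 0.00099 / 0.005229375 ≈ 0.189

0.189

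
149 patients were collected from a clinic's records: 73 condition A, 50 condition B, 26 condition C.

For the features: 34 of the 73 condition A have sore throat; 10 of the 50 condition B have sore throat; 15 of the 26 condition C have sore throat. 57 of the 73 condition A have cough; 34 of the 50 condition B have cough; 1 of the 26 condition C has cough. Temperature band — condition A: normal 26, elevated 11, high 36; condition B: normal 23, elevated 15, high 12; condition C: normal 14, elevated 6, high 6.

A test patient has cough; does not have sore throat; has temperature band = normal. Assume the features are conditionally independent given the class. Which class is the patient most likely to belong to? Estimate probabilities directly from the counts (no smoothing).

condition B

condition A: (73/149) × (39/73) × (57/73) × (26/73) ≈ 0.0727915
condition B: (50/149) × (40/50) × (34/50) × (23/50) ≈ 0.0839732
condition C: (26/149) × (11/26) × (1/26) × (14/26) ≈ 0.00152893
Highest score → condition B.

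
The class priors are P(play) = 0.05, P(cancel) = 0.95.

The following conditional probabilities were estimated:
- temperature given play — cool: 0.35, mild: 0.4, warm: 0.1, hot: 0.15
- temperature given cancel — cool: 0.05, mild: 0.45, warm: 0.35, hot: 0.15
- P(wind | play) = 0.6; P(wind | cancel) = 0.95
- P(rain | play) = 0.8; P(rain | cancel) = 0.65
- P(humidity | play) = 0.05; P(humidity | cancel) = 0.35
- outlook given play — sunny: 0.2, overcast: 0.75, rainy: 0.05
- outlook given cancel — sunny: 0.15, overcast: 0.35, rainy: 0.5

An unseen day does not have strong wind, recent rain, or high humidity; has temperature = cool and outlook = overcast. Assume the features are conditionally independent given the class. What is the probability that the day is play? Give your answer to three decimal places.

0.841

play: 0.05 × 0.35 × (1−0.6) × (1−0.8) × (1−0.05) × 0.75 = 0.0009975
cancel: 0.95 × 0.05 × (1−0.95) × (1−0.65) × (1−0.35) × 0.35 = 0.000189109375
P(play | x) = 0.0009975 / 0.001186609375 ≈ 0.841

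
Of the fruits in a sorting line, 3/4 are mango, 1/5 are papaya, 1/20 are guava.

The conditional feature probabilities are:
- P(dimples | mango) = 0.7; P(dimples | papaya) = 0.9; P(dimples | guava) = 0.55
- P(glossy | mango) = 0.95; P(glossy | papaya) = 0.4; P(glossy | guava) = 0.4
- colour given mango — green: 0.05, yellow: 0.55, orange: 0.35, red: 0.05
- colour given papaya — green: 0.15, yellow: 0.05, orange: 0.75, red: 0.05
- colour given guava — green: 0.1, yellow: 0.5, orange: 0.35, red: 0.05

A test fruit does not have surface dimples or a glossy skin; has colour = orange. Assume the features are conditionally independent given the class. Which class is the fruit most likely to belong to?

mango: 0.75 × (1−0.7) × (1−0.95) × 0.35 = 0.0039375
papaya: 0.2 × (1−0.9) × (1−0.4) × 0.75 = 0.009
guava: 0.05 × (1−0.55) × (1−0.4) × 0.35 = 0.004725
Highest score → papaya.

papaya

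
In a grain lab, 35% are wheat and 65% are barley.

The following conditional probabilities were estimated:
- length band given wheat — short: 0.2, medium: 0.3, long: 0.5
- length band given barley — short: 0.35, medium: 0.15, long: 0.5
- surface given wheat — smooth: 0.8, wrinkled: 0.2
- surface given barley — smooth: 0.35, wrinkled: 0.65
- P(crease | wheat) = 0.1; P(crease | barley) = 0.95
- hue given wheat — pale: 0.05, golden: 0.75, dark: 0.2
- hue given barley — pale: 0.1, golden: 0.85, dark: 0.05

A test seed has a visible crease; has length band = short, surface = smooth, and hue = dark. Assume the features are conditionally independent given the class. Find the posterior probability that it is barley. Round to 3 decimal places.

0.772

wheat: 0.35 × 0.2 × 0.8 × 0.1 × 0.2 = 0.00112
barley: 0.65 × 0.35 × 0.35 × 0.95 × 0.05 = 0.0037821875
P(barley | x) = 0.0037821875 / 0.0049021875 ≈ 0.772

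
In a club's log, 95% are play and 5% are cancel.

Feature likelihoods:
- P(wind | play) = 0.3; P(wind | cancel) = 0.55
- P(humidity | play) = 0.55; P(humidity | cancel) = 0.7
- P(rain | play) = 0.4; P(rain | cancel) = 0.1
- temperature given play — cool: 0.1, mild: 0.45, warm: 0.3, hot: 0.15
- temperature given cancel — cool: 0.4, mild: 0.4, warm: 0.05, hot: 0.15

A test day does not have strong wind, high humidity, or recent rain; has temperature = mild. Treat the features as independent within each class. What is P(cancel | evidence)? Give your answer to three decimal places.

play: 0.95 × (1−0.3) × (1−0.55) × (1−0.4) × 0.45 = 0.0807975
cancel: 0.05 × (1−0.55) × (1−0.7) × (1−0.1) × 0.4 = 0.00243
P(cancel | x) = 0.00243 / 0.0832275 ≈ 0.029

0.029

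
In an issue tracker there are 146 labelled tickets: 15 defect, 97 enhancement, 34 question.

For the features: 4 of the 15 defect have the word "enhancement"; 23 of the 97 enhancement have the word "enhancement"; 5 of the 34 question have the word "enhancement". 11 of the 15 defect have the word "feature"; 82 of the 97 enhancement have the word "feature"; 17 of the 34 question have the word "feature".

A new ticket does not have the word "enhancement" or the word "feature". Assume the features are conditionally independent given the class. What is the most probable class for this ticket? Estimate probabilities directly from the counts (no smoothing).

defect: (15/146) × (11/15) × (4/15) ≈ 0.0200913
enhancement: (97/146) × (74/97) × (15/97) ≈ 0.0783788
question: (34/146) × (29/34) × (17/34) ≈ 0.0993151
Highest score → question.

question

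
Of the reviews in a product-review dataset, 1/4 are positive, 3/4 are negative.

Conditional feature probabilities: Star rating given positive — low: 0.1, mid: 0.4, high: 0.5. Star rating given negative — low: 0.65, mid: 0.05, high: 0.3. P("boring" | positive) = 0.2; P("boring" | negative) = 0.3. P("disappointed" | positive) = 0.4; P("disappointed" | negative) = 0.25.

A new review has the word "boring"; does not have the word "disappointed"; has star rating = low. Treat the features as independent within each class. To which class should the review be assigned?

positive: 0.25 × 0.1 × 0.2 × (1−0.4) = 0.003
negative: 0.75 × 0.65 × 0.3 × (1−0.25) = 0.1096875
Highest score → negative.

negative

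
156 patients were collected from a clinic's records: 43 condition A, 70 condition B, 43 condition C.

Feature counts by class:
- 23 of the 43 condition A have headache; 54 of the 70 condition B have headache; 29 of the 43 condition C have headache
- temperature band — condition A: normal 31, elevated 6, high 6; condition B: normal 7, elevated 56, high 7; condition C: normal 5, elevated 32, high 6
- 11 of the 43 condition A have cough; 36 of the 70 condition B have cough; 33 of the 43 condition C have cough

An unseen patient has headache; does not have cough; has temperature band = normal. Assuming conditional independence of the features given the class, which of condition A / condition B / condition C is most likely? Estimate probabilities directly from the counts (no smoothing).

condition A: (43/156) × (23/43) × (31/43) × (32/43) ≈ 0.0791003
condition B: (70/156) × (54/70) × (7/70) × (34/70) ≈ 0.0168132
condition C: (43/156) × (29/43) × (5/43) × (10/43) ≈ 0.00502697
Highest score → condition A.

condition A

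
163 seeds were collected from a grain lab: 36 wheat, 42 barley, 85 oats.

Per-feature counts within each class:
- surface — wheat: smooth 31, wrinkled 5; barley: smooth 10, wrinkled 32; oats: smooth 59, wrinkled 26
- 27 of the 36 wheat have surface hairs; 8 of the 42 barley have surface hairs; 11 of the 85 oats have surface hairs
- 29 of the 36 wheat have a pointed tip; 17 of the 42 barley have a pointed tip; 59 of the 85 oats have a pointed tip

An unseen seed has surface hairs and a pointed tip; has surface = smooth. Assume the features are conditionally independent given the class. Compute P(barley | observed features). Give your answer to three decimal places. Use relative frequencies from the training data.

wheat: (36/163) × (31/36) × (27/36) × (29/36) ≈ 0.114903
barley: (42/163) × (10/42) × (8/42) × (17/42) ≈ 0.00472991
oats: (85/163) × (59/85) × (11/85) × (59/85) ≈ 0.0325141
P(barley | x) = 0.00472991 / 0.15214701 ≈ 0.031

0.031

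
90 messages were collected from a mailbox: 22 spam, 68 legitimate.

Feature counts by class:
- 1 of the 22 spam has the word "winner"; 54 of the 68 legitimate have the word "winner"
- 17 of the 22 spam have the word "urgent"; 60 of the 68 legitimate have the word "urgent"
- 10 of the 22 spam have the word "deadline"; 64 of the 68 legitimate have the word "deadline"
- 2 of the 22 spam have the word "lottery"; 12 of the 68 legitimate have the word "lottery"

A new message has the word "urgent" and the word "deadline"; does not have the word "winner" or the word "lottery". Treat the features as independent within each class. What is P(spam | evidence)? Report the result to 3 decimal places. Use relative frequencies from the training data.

spam: (22/90) × (21/22) × (17/22) × (10/22) × (20/22) ≈ 0.0745054
legitimate: (68/90) × (14/68) × (60/68) × (64/68) × (56/68) ≈ 0.106384
P(spam | x) = 0.0745054 / 0.1808894 ≈ 0.412

0.412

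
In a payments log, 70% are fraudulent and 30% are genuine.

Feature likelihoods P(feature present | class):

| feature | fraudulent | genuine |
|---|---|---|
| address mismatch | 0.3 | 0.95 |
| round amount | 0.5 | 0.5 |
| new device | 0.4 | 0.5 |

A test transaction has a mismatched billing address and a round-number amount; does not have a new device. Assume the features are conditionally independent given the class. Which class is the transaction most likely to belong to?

fraudulent: 0.7 × 0.3 × 0.5 × (1−0.4) = 0.063
genuine: 0.3 × 0.95 × 0.5 × (1−0.5) = 0.07125
Highest score → genuine.

genuine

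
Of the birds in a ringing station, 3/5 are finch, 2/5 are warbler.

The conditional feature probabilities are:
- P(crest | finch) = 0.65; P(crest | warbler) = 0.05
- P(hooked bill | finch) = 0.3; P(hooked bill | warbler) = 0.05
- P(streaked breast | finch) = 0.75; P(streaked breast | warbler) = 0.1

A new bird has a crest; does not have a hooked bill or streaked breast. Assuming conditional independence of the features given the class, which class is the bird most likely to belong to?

finch

finch: 0.6 × 0.65 × (1−0.3) × (1−0.75) = 0.06825
warbler: 0.4 × 0.05 × (1−0.05) × (1−0.1) = 0.0171
Highest score → finch.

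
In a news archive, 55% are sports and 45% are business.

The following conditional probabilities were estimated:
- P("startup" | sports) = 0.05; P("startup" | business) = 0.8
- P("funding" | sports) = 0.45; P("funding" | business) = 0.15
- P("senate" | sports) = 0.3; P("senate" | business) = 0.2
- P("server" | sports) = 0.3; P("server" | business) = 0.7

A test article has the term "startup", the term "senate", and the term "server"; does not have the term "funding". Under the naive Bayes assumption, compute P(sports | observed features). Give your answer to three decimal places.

0.031

sports: 0.55 × 0.05 × (1−0.45) × 0.3 × 0.3 = 0.00136125
business: 0.45 × 0.8 × (1−0.15) × 0.2 × 0.7 = 0.04284
P(sports | x) = 0.00136125 / 0.04420125 ≈ 0.031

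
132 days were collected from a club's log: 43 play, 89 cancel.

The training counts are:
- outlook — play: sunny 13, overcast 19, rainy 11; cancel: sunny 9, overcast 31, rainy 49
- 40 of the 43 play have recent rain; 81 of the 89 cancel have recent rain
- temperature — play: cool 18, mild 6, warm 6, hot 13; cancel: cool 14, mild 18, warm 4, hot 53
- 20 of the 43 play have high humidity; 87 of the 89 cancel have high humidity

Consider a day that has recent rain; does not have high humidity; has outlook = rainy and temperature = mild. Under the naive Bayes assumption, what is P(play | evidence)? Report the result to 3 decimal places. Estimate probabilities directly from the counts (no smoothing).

0.790

play: (43/132) × (11/43) × (40/43) × (6/43) × (23/43) ≈ 0.00578565
cancel: (89/132) × (49/89) × (81/89) × (18/89) × (2/89) ≈ 0.00153546
P(play | x) = 0.00578565 / 0.00732111 ≈ 0.790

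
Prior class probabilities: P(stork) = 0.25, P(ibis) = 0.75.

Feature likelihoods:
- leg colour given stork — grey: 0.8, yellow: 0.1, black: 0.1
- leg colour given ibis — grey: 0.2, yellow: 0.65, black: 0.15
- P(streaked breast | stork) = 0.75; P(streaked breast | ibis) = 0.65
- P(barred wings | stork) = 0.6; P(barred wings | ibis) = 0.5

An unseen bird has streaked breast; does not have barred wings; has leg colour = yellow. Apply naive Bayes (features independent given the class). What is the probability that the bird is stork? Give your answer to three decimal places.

stork: 0.25 × 0.1 × 0.75 × (1−0.6) = 0.0075
ibis: 0.75 × 0.65 × 0.65 × (1−0.5) = 0.1584375
P(stork | x) = 0.0075 / 0.1659375 ≈ 0.045

0.045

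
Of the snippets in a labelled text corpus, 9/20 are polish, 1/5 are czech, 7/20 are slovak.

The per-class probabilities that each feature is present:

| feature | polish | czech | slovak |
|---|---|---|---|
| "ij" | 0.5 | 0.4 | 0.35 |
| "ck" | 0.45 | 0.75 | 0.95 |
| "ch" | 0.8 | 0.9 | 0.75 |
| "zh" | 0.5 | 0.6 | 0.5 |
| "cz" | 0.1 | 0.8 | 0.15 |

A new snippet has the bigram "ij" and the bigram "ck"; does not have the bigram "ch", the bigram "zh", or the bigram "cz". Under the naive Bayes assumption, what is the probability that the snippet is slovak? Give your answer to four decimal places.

0.5631

polish: 0.45 × 0.5 × 0.45 × (1−0.8) × (1−0.5) × (1−0.1) = 0.0091125
czech: 0.2 × 0.4 × 0.75 × (1−0.9) × (1−0.6) × (1−0.8) = 0.00048
slovak: 0.35 × 0.35 × 0.95 × (1−0.75) × (1−0.5) × (1−0.15) = 0.01236484375
P(slovak | x) = 0.01236484375 / 0.02195734375 ≈ 0.5631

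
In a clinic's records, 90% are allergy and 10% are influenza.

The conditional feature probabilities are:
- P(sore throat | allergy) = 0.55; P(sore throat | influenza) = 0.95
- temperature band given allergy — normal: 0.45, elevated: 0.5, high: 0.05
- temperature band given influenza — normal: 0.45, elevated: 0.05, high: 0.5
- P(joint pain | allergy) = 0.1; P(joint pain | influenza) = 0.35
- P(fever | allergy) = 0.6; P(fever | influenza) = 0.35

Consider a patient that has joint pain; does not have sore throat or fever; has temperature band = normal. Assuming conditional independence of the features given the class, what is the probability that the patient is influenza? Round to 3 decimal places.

0.066

allergy: 0.9 × (1−0.55) × 0.45 × 0.1 × (1−0.6) = 0.00729
influenza: 0.1 × (1−0.95) × 0.45 × 0.35 × (1−0.35) = 0.000511875
P(influenza | x) = 0.000511875 / 0.007801875 ≈ 0.066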